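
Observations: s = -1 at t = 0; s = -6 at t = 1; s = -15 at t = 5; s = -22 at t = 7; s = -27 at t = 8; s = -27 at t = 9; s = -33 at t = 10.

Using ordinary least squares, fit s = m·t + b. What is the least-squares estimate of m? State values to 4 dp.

Setting ∂/∂m … = 0 gives: 320·m + 40·b = -1024;  40·m + 7·b = -131.
(Σt·t = 320, Σt = 40, Σ1 = 7, Σt·s = -1024, Σs = -131.)
Δ = 320·7 − 40² = 640.
m = ((-1024)·7 − 40·(-131))/640 = -241/80; b = (320·(-131) − 40·(-1024))/640 = -3/2.

m = -3.0125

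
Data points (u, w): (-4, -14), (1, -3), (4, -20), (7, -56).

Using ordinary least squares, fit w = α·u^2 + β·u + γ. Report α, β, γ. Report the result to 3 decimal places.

AᵀA·[α, β, γ]ᵀ = Aᵀw reads: 2914·α + 344·β + 82·γ = -3291;  344·α + 82·β + 8·γ = -419;  82·α + 8·β + 4·γ = -93.
(Σu^2·u^2 = 2914, Σu^2·u = 344, Σu^2 = 82, Σu·u = 82, Σu = 8, Σ1 = 4, Σu^2·w = -3291, Σu·w = -419, Σw = -93.)
Inverting the 3×3 Gram matrix, [α, β, γ]ᵀ = [-1831/1814, -4231/5442, -2729/2721]ᵀ.

α = -1.009, β = -0.777, γ = -1.003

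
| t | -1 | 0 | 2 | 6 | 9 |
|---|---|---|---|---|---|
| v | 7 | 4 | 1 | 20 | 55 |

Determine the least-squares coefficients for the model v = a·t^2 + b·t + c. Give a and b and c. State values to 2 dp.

From the data, Σt^2·t^2 = 7874, Σt^2·t = 952, Σt^2 = 122, Σt·t = 122, Σt = 16, Σ1 = 5.
And Σt^2·v = 5186, Σt·v = 610, Σv = 87.
AᵀA·[a, b, c]ᵀ = Aᵀv becomes [[7874, 952, 122]; [952, 122, 16]; [122, 16, 5]]·[a, b, c]ᵀ = [5186, 610, 87]ᵀ.
Inverting the 3×3 Gram matrix, [a, b, c]ᵀ = [12770/13053, -40159/13053, 14681/4351]ᵀ.

a = 0.98, b = -3.08, c = 3.37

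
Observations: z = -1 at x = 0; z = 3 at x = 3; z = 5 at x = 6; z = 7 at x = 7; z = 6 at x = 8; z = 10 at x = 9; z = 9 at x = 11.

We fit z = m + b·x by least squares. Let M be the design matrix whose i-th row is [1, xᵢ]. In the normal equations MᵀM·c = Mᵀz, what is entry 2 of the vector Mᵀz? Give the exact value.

Entry 2 ↔ basis x, so (Mᵀz)_{2} = Σᵢ (x)·zᵢ = (0)·(-1) + (3)·(3) + (6)·(5) + (7)·(7) + (8)·(6) + (9)·(10) + (11)·(9) = 325.

325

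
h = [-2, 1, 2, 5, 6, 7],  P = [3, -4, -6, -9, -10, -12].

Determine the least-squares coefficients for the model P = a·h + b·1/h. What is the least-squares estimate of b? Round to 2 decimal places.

Forming AᵀA = [[119, 6]; [6, 70039/44100]] and AᵀP = [-211, -2873/210]ᵀ gives AᵀA·[a, b]ᵀ = AᵀP.
Determinant 119·(70039/44100) − 6² = 963863/6300.
a = ((-211)·(70039/44100) − 6·(-2873/210))/(963863/6300) = -11158249/6747041; b = (119·(-2873/210) − 6·(-211))/(963863/6300) = -2280810/963863.

b = -2.37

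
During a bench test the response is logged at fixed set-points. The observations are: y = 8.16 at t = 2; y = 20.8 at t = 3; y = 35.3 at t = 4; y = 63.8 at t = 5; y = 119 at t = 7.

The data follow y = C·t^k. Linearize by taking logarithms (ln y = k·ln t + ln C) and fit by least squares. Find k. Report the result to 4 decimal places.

k = 2.1475

Taking logs, ln y = k·ln t + ln C, so regress ln y on ln t.
Σln t = 6.7334, Σ(ln t)² = 9.9861, Σln y = 17.6330, Σln t·ln y = 25.7181.
Equations: 9.9861·k + 6.7334·ln C = 25.7181;  6.7334·k + 5·ln C = 17.6330.
Slope k = (n·Σln t·ln y − Σln t·Σln y)/(n·Σ(ln t)² − (Σln t)²) = (5·25.7181 − 6.7334·17.6330)/4.5917 = 2.14751; ln C = (Σln y − k·Σln t)/n = 0.63458.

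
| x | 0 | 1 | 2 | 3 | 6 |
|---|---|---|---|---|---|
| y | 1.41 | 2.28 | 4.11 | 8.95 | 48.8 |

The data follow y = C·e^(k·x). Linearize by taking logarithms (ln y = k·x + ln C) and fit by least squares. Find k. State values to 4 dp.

Linearized form: ln y = k·x + ln C. From the 5 transformed points,
Σx = 12.0000, Σ(x)² = 50.0000, Σln y = 8.6606, Σx·ln y = 33.5524.
Equations: 50.0000·k + 12.0000·ln C = 33.5524;  12.0000·k + 5·ln C = 8.6606.
Solving (det = 106.0000): k = 0.60222, ln C = 0.28679.

k = 0.6022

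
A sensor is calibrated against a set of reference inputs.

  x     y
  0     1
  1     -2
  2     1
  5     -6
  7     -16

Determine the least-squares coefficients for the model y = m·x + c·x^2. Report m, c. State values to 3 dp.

AᵀA·[m, c]ᵀ = Aᵀy reads: 79·m + 477·c = -142;  477·m + 3043·c = -932.
Determinant 79·3043 − 477² = 12868.
m = ((-142)·3043 − 477·(-932))/12868 = 6229/6434; c = (79·(-932) − 477·(-142))/12868 = -2947/6434.

m = 0.968, c = -0.458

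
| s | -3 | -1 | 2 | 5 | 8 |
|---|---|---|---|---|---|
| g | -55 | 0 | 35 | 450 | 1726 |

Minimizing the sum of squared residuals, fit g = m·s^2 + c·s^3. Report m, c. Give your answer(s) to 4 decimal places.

m = 2.9507, c = 3.0027

Forming MᵀM = [[4819, 35681]; [35681, 278563]] and Mᵀg = [121359, 941727]ᵀ gives MᵀM·[m, c]ᵀ = Mᵀg.
Eliminating c: 278563·(row 1) − 35681·(row 2) gives 69261336·m = 278563·121359 − 35681·941727 = 204366030, so m = 34061005/11543556.
Then c = (941727 − 35681·(34061005/11543556))/278563 = 34661989/11543556.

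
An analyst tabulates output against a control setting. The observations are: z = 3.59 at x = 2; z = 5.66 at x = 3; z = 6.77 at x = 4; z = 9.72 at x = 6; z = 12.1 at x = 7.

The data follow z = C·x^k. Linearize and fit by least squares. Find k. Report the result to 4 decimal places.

Let Y = ln z. Fitting Y = k·ln x + ln C by least squares:
XᵀX = [[10.6062, 6.9157]; [6.9157, 5]], rhs = [14.3679, 9.6915]ᵀ  (here Σln x = 6.9157, Σ(ln x)² = 10.6062, Σln z = 9.6915, Σln x·ln z = 14.3679).
Slope k = (n·Σln x·ln z − Σln x·Σln z)/(n·Σ(ln x)² − (Σln x)²) = (5·14.3679 − 6.9157·9.6915)/5.2037 = 0.92554; ln C = (Σln z − k·Σln x)/n = 0.65814.

k = 0.9255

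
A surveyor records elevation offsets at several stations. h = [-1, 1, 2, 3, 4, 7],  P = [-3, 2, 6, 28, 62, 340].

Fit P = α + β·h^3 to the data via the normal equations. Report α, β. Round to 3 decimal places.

From the data, Σ1 = 6, Σh^3 = 442, Σh^3·h^3 = 122540.
Right-hand side: ΣP = 435, Σh^3·P = 121397.
XᵀX·[α, β]ᵀ = XᵀP becomes [[6, 442]; [442, 122540]]·[α, β]ᵀ = [435, 121397]ᵀ.
det = 6·122540 − 442² = 539876.
α = (435·122540 − 442·121397)/539876 = -176287/269938; β = (6·121397 − 442·435)/539876 = 134028/134969.

α = -0.653, β = 0.993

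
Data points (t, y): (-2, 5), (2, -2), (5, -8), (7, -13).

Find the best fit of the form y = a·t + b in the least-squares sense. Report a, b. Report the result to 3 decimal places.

Normal-equation sums: Σt·t = 82, Σt = 12, Σ1 = 4.
And Σt·y = -145, Σy = -18.
So XᵀX·[a, b]ᵀ = Xᵀy: [[82, 12]; [12, 4]]·[a, b]ᵀ = [-145, -18]ᵀ.
Determinant 82·4 − 12² = 184.
a = ((-145)·4 − 12·(-18))/184 = -91/46; b = (82·(-18) − 12·(-145))/184 = 33/23.

a = -1.978, b = 1.435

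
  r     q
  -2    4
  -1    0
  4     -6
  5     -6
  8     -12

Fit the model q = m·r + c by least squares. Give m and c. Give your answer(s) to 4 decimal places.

AᵀA·[m, c]ᵀ = Aᵀq reads: 110·m + 14·c = -158;  14·m + 5·c = -20.
(Σr·r = 110, Σr = 14, Σ1 = 5, Σr·q = -158, Σq = -20.)
Determinant 110·5 − 14² = 354.
m = ((-158)·5 − 14·(-20))/354 = -85/59; c = (110·(-20) − 14·(-158))/354 = 2/59.

m = -1.4407, c = 0.0339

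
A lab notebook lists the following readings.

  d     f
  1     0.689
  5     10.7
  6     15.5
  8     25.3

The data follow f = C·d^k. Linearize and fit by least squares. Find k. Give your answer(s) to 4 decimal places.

Linearized form: ln f = k·ln d + ln C. From the 4 transformed points,
Σln d = 5.4806, Σ(ln d)² = 10.1248, Σln f = 7.9694, Σln d·ln f = 15.4440.
Normal system: [[10.1248, 5.4806]; [5.4806, 4]]·[k, ln C]ᵀ = [15.4440, 7.9694]ᵀ.
Solving (det = 10.4617): k = 1.72999, ln C = -0.37801.

k = 1.7300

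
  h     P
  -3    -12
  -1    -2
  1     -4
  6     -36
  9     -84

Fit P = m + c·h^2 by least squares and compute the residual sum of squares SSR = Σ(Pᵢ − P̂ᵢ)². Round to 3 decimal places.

SSR = 7.931

Setting ∂/∂m … = 0 gives: 5·m + 128·c = -138;  128·m + 7940·c = -8214.
(Σ1 = 5, Σh^2 = 128, Σh^2·h^2 = 7940, ΣP = -138, Σh^2·P = -8214.)
Determinant 5·7940 − 128² = 23316.
m = ((-138)·7940 − 128·(-8214))/23316 = -3694/1943; c = (5·(-8214) − 128·(-138))/23316 = -3901/3886.
Residuals: -4135/3886, 3517/3886, -4255/3886, 3964/1943, -3055/3886; SSR = 15409/1943.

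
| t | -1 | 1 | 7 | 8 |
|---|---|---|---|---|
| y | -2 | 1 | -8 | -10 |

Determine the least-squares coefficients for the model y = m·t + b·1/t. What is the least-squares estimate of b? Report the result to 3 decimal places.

b = 2.759

From the data, Σt·t = 115, Σt·1/t = 4, Σ1/t·1/t = 6385/3136.
Moment sums: Σt·y = -133, Σ1/t·y = 17/28.
Determinant 115·(6385/3136) − 4² = 684099/3136.
m = ((-133)·(6385/3136) − 4·(17/28))/(684099/3136) = -285607/228033; b = (115·(17/28) − 4·(-133))/(684099/3136) = 629104/228033.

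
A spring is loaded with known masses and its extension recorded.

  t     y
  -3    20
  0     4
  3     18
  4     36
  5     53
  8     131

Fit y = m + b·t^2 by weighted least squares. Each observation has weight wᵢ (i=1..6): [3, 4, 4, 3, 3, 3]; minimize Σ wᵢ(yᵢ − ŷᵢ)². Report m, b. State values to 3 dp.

m = 2.455, b = 2.008

The normal equations are: 20·m + 378·b = 808;  378·m + 15498·b = 32043.
(Σwᵢ·1 = 20, Σwᵢ·t^2 = 378, Σwᵢ·t^2·t^2 = 15498, Σwᵢ·y = 808, Σwᵢ·t^2·y = 32043.)
Eliminating b: 15498·(row 1) − 378·(row 2) gives 167076·m = 15498·808 − 378·32043 = 410130, so m = 1085/442.
Then b = (32043 − 378·(1085/442))/15498 = 27953/13923.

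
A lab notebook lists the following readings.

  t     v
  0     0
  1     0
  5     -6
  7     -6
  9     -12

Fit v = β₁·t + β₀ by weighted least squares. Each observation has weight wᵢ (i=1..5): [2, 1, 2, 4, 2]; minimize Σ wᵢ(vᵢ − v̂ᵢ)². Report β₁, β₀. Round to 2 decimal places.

The normal equations are: 409·β₁ + 57·β₀ = -444;  57·β₁ + 11·β₀ = -60.
Determinant 409·11 − 57² = 1250.
β₁ = ((-444)·11 − 57·(-60))/1250 = -732/625; β₀ = (409·(-60) − 57·(-444))/1250 = 384/625.

β₁ = -1.17, β₀ = 0.61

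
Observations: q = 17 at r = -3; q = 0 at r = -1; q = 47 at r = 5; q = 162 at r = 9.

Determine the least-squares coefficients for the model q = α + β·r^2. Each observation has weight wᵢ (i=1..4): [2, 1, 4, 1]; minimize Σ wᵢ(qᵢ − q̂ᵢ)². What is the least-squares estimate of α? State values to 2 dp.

α = -2.47

Setting ∂/∂α … = 0 gives: 8·α + 200·β = 384;  200·α + 9224·β = 18128.
(Σwᵢ·1 = 8, Σwᵢ·r^2 = 200, Σwᵢ·r^2·r^2 = 9224, Σwᵢ·q = 384, Σwᵢ·r^2·q = 18128.)
Determinant 8·9224 − 200² = 33792.
α = (384·9224 − 200·18128)/33792 = -653/264; β = (8·18128 − 200·384)/33792 = 533/264.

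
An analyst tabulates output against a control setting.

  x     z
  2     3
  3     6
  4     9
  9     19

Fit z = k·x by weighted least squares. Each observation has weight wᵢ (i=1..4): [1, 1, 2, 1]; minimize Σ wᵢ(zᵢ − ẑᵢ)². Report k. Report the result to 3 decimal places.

k = 2.119

From the data, Σwᵢ·x·x = 126.
Right-hand side: Σwᵢ·x·z = 267.
Normal equations: [[126]]·[k]ᵀ = [267]ᵀ.
k = 267/126 = 2.11905.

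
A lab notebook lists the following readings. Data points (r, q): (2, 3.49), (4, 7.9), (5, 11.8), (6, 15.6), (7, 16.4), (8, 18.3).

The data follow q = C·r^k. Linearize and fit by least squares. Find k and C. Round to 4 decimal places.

k = 1.2445, C = 1.4934

Let Y = ln q. Fitting Y = k·ln r + ln C by least squares:
Sums: Σln r = 9.5060, Σ(ln r)² = 16.3136, Σln q = 14.2363, Σln r·ln q = 24.1143.
Normal system: [[16.3136, 9.5060]; [9.5060, 6]]·[k, ln C]ᵀ = [24.1143, 14.2363]ᵀ.
Slope k = (n·Σln r·ln q − Σln r·Σln q)/(n·Σ(ln r)² − (Σln r)²) = (6·24.1143 − 9.5060·14.2363)/7.5177 = 1.24448; ln C = (Σln q − k·Σln r)/n = 0.40104, so C = exp(0.40104) = 1.49338.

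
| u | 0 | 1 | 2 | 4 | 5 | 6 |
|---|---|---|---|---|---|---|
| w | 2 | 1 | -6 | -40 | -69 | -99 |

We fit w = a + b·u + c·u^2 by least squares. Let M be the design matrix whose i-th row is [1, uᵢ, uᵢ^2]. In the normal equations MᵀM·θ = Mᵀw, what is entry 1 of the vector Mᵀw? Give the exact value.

Entry 1 ↔ basis 1, so (Mᵀw)_{1} = Σᵢ wᵢ = (1)·(2) + (1)·(1) + (1)·(-6) + (1)·(-40) + (1)·(-69) + (1)·(-99) = -211.

-211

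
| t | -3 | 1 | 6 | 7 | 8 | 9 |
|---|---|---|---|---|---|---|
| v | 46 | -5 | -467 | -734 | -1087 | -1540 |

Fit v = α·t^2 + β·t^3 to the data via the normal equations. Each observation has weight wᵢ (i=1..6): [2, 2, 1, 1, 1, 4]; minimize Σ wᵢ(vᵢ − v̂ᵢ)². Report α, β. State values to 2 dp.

Normal-equation sums: Σwᵢ·t^2·t^2 = 34201, Σwᵢ·t^2·t^3 = 293063, Σwᵢ·t^3·t^3 = 2553673.
And Σwᵢ·t^2·v = -620488, Σwᵢ·t^3·v = -5402312.
Normal equations: [[34201, 293063]; [293063, 2553673]]·[α, β]ᵀ = [-620488, -5402312]ᵀ.
det = 34201·2553673 − 293063² = 1452248304.
α = ((-620488)·2553673 − 293063·(-5402312))/1452248304 = -27201891/30255173; β = (34201·(-5402312) − 293063·(-620488))/1452248304 = -60883291/30255173.

α = -0.90, β = -2.01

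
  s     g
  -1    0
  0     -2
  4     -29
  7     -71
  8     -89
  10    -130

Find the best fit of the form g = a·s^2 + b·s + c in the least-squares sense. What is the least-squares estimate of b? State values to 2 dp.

From the data, Σs^2·s^2 = 16754, Σs^2·s = 1918, Σs^2 = 230, Σs·s = 230, Σs = 28, Σ1 = 6.
And Σs^2·g = -22639, Σs·g = -2625, Σg = -321.
AᵀA·[a, b, c]ᵀ = Aᵀg becomes [[16754, 1918, 230]; [1918, 230, 28]; [230, 28, 6]]·[a, b, c]ᵀ = [-22639, -2625, -321]ᵀ.
Row-reducing yields a = -111857/112470, b = -162442/56235, c = -35528/18745.

b = -2.89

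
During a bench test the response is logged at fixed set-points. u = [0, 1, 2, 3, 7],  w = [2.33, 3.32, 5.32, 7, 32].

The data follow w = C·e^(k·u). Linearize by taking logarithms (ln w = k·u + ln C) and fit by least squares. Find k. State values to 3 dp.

k = 0.373

Linearized form: ln w = k·u + ln C. From the 5 transformed points,
Σu = 13.0000, Σ(u)² = 63.0000, Σln w = 9.1290, Σu·ln w = 34.6408.
Equations: 63.0000·k + 13.0000·ln C = 34.6408;  13.0000·k + 5·ln C = 9.1290.
Solving (det = 146.0000): k = 0.37348, ln C = 0.85475.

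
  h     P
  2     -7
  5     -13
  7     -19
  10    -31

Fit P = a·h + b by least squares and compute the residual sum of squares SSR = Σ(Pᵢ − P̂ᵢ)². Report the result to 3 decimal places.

SSR = 9.000

Sums needed: Σh·h = 178, Σh = 24, Σ1 = 4.
Right-hand side: Σh·P = -522, ΣP = -70.
Normal equations: [[178, 24]; [24, 4]]·[a, b]ᵀ = [-522, -70]ᵀ.
Δ = 178·4 − 24² = 136.
a = ((-522)·4 − 24·(-70))/136 = -3; b = (178·(-70) − 24·(-522))/136 = 1/2.
Residuals: -3/2, 3/2, 3/2, -3/2; SSR = 9.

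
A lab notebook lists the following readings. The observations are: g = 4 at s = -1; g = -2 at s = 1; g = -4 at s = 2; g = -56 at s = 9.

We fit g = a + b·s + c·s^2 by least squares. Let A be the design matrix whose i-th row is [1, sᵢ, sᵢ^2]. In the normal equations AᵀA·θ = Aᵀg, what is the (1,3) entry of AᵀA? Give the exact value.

87

Row 1 ↔ basis 1, column 3 ↔ basis s^2, so (AᵀA)_{1,3} = Σᵢ s^2 = (1)·(1) + (1)·(1) + (1)·(4) + (1)·(81) = 87.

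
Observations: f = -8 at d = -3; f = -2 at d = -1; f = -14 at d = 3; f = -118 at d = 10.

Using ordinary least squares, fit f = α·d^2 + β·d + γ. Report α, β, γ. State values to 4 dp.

Forming MᵀM = [[10163, 999, 119]; [999, 119, 9]; [119, 9, 4]] and Mᵀf = [-12000, -1196, -142]ᵀ gives MᵀM·[α, β, γ]ᵀ = Mᵀf.
Inverting the 3×3 Gram matrix, [α, β, γ]ᵀ = [-12689/11927, -59503/59635, -95672/59635]ᵀ.

α = -1.0639, β = -0.9978, γ = -1.6043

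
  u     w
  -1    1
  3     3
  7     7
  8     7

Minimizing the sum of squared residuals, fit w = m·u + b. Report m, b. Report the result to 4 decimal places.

Forming XᵀX = [[123, 17]; [17, 4]] and Xᵀw = [113, 18]ᵀ gives XᵀX·[m, b]ᵀ = Xᵀw.
Eliminating b: 4·(row 1) − 17·(row 2) gives 203·m = 4·113 − 17·18 = 146, so m = 146/203.
Then b = (18 − 17·(146/203))/4 = 293/203.

m = 0.7192, b = 1.4433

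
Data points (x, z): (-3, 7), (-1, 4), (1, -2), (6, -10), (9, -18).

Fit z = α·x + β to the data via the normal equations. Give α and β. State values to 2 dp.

α = -2.05, β = 1.12

Compute the Gram sums: Σx·x = 128, Σx = 12, Σ1 = 5.
And Σx·z = -249, Σz = -19.
Δ = 128·5 − 12² = 496.
α = ((-249)·5 − 12·(-19))/496 = -1017/496; β = (128·(-19) − 12·(-249))/496 = 139/124.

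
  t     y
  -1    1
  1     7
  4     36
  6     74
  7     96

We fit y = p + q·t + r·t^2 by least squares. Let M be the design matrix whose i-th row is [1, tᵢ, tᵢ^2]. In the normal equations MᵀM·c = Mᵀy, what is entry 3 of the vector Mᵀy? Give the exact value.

7952

Entry 3 ↔ basis t^2, so (Mᵀy)_{3} = Σᵢ (t^2)·yᵢ = (1)·(1) + (1)·(7) + (16)·(36) + (36)·(74) + (49)·(96) = 7952.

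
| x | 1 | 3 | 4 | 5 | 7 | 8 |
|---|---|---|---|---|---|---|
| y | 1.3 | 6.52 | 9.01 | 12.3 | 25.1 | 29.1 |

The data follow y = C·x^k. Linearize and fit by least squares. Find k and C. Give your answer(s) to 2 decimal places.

k = 1.49, C = 1.25

Taking logs, ln y = k·ln x + ln C, so regress ln y on ln x.
Over the data: Σln x = 8.1197, Σ(ln x)² = 13.8297, Σln y = 13.4388, Σln x·ln y = 22.4270.
Normal system: [[13.8297, 8.1197]; [8.1197, 6]]·[k, ln C]ᵀ = [22.4270, 13.4388]ᵀ.
Slope k = (n·Σln x·ln y − Σln x·Σln y)/(n·Σ(ln x)² − (Σln x)²) = (6·22.4270 − 8.1197·13.4388)/17.0487 = 1.49239; ln C = (Σln y − k·Σln x)/n = 0.22018, so C = exp(0.22018) = 1.24630.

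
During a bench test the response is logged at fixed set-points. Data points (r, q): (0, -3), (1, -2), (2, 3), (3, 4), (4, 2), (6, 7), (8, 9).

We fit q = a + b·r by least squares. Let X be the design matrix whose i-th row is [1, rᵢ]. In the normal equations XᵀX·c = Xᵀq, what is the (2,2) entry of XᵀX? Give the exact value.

Row 2 ↔ basis r, column 2 ↔ basis r, so (XᵀX)_{2,2} = Σᵢ (r)·(r) = (0)·(0) + (1)·(1) + (2)·(2) + (3)·(3) + (4)·(4) + (6)·(6) + (8)·(8) = 130.

130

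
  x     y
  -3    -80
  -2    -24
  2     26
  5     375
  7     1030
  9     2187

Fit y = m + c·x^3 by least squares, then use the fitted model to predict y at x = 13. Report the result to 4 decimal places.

The normal system MᵀM·[m, c]ᵀ = Mᵀy is [[6, 1170]; [1170, 665572]]·[m, c]ᵀ = [3514, 1997048]ᵀ.
Determinant 6·665572 − 1170² = 2624532.
m = (3514·665572 − 1170·1997048)/2624532 = 568462/656133; c = (6·1997048 − 1170·3514)/2624532 = 655909/218711.
At x = 13: ŷ = (568462/656133)·(1) + (655909/218711)·(2197) = 4323664681/656133.

ŷ = 6589.6163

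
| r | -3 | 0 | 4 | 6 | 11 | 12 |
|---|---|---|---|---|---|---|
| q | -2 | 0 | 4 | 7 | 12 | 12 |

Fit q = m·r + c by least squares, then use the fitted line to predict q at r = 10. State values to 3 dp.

q̂ = 10.472

Normal-equation sums: Σr·r = 326, Σr = 30, Σ1 = 6.
Moment sums: Σr·q = 340, Σq = 33.
Normal equations: [[326, 30]; [30, 6]]·[m, c]ᵀ = [340, 33]ᵀ.
det = 326·6 − 30² = 1056.
m = (340·6 − 30·33)/1056 = 175/176; c = (326·33 − 30·340)/1056 = 93/176.
At r = 10: q̂ = (175/176)·(10) + (93/176)·(1) = 1843/176.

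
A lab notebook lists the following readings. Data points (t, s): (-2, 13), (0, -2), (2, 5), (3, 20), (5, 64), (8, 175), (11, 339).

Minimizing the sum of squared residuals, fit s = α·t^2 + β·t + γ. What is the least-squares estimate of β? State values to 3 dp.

Normal-equation sums: Σt^2·t^2 = 19475, Σt^2·t = 1995, Σt^2 = 227, Σt·t = 227, Σt = 27, Σ1 = 7.
Moment sums: Σt^2·s = 54071, Σt·s = 5493, Σs = 614.
AᵀA·[α, β, γ]ᵀ = Aᵀs becomes [[19475, 1995, 227]; [1995, 227, 27]; [227, 27, 7]]·[α, β, γ]ᵀ = [54071, 5493, 614]ᵀ.
Row-reducing yields α = 87361/29392, β = -48453/29392, γ = -17001/7348.

β = -1.649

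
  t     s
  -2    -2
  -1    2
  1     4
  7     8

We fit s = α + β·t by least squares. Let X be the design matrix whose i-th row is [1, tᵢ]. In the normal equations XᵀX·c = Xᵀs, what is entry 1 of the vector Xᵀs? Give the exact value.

Entry 1 ↔ basis 1, so (Xᵀs)_{1} = Σᵢ sᵢ = (1)·(-2) + (1)·(2) + (1)·(4) + (1)·(8) = 12.

12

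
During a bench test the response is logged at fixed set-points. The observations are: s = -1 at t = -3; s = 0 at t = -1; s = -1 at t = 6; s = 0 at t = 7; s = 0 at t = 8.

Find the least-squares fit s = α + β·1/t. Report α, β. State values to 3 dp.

Normal-equation sums: Σ1 = 5, Σ1/t = -151/168, Σ1/t·1/t = 33161/28224.
Moment sums: Σs = -2, Σ1/t·s = 1/6.
MᵀM·[α, β]ᵀ = Mᵀs becomes [[5, -151/168]; [-151/168, 33161/28224]]·[α, β]ᵀ = [-2, 1/6]ᵀ.
det = 5·(33161/28224) − (-151/168)² = 11917/2352.
α = ((-2)·(33161/28224) − (-151/168)·(1/6))/(11917/2352) = -10349/23834; β = (5·(1/6) − (-151/168)·(-2))/(11917/2352) = -2268/11917.

α = -0.434, β = -0.190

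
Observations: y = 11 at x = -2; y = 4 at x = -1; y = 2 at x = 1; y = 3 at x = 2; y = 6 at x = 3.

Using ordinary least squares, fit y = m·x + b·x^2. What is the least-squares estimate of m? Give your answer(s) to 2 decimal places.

With design matrix M, MᵀM = [[19, 27]; [27, 115]] and Mᵀy = [0, 116]ᵀ.
det = 19·115 − 27² = 1456.
m = (0·115 − 27·116)/1456 = -783/364; b = (19·116 − 27·0)/1456 = 551/364.

m = -2.15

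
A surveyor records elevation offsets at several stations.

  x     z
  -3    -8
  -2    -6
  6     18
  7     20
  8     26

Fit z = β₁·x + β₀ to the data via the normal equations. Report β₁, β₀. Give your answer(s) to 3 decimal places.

β₁ = 2.996, β₀ = 0.412

With design matrix M, MᵀM = [[162, 16]; [16, 5]] and Mᵀz = [492, 50]ᵀ.
Δ = 162·5 − 16² = 554.
β₁ = (492·5 − 16·50)/554 = 830/277; β₀ = (162·50 − 16·492)/554 = 114/277.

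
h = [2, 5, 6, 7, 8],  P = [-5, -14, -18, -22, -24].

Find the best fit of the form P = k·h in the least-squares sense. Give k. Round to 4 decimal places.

k = -3.0000

Entries of MᵀM: Σh·h = 178.
For MᵀP: Σh·P = -534.
So MᵀM·[k]ᵀ = MᵀP: [[178]]·[k]ᵀ = [-534]ᵀ.
k = (-534)/178 = -3.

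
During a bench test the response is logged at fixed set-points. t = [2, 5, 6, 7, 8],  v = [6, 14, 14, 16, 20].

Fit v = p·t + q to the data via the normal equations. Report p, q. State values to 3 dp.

The normal equations are: 178·p + 28·q = 438;  28·p + 5·q = 70.
(Σt·t = 178, Σt = 28, Σ1 = 5, Σt·v = 438, Σv = 70.)
Determinant 178·5 − 28² = 106.
p = (438·5 − 28·70)/106 = 115/53; q = (178·70 − 28·438)/106 = 98/53.

p = 2.170, q = 1.849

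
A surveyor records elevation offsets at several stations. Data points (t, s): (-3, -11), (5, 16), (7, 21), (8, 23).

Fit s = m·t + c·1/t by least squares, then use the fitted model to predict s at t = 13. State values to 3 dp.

From the data, Σt·t = 147, Σt·1/t = 4, Σ1/t·1/t = 132049/705600.
For Mᵀs: Σt·s = 444, Σ1/t·s = 1529/120.
So MᵀM·[m, c]ᵀ = Mᵀs: [[147, 4]; [4, 132049/705600]]·[m, c]ᵀ = [444, 1529/120]ᵀ.
Δ = 147·(132049/705600) − 4² = 55249/4800.
m = (444·(132049/705600) − 4·(1529/120))/(55249/4800) = 7555892/2707201; c = (147·(1529/120) − 4·444)/(55249/4800) = 465720/55249.
At t = 13: ŝ = (7555892/2707201)·(13) + (465720/55249)·(1/13) = 1299766028/35193613.

ŝ = 36.932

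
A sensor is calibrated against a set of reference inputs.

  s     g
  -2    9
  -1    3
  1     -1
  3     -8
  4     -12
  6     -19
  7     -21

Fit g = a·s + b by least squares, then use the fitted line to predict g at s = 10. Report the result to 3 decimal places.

Sums needed: Σs·s = 116, Σs = 18, Σ1 = 7.
Moment sums: Σs·g = -355, Σg = -49.
Normal equations: [[116, 18]; [18, 7]]·[a, b]ᵀ = [-355, -49]ᵀ.
Δ = 116·7 − 18² = 488.
a = ((-355)·7 − 18·(-49))/488 = -1603/488; b = (116·(-49) − 18·(-355))/488 = 353/244.
At s = 10: ĝ = (-1603/488)·(10) + (353/244)·(1) = -3831/122.

ĝ = -31.402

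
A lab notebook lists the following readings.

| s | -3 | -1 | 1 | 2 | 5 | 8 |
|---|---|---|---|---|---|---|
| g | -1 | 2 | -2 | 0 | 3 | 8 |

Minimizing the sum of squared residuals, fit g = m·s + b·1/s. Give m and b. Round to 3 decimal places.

Entries of AᵀA: Σs·s = 104, Σs·1/s = 6, Σ1/s·1/s = 34801/14400.
Right-hand side: Σs·g = 78, Σ1/s·g = -31/15.
Δ = 104·(34801/14400) − 6² = 387613/1800.
m = (78·(34801/14400) − 6·(-31/15))/(387613/1800) = 1446519/1550452; b = (104·(-31/15) − 6·78)/(387613/1800) = -1229280/387613.

m = 0.933, b = -3.171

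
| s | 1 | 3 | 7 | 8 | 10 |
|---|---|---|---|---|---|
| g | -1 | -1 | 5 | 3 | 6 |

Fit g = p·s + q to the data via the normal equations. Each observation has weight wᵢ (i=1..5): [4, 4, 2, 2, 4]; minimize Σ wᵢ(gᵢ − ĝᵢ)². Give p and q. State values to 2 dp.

Normal-equation sums: Σwᵢ·s·s = 666, Σwᵢ·s = 86, Σwᵢ·1 = 16.
For AᵀWg: Σwᵢ·s·g = 342, Σwᵢ·g = 32.
So AᵀWA·[p, q]ᵀ = AᵀWg: [[666, 86]; [86, 16]]·[p, q]ᵀ = [342, 32]ᵀ.
Eliminating q: 16·(row 1) − 86·(row 2) gives 3260·p = 16·342 − 86·32 = 2720, so p = 136/163.
Then q = (32 − 86·(136/163))/16 = -405/163.

p = 0.83, q = -2.48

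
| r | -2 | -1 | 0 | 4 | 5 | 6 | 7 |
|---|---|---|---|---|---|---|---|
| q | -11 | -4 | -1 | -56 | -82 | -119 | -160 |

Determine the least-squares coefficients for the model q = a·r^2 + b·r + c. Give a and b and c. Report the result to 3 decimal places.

a = -3.077, b = -1.096, c = -1.306

With design matrix X, XᵀX = [[4595, 739, 131]; [739, 131, 19]; [131, 19, 7]] and Xᵀq = [-15118, -2442, -433]ᵀ.
Solving the 3×3 system (Gaussian elimination) gives a = -15635/5082, b = -1013/924, c = -4425/3388.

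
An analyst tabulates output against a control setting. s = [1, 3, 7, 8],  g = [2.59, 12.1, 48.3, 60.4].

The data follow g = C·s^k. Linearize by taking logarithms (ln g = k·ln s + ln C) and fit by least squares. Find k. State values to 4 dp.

k = 1.5175

Let Y = ln g. Fitting Y = k·ln s + ln C by least squares:
Σln s = 5.1240, Σ(ln s)² = 9.3176, Σln g = 11.4233, Σln s·ln g = 18.8120.
Normal system: [[9.3176, 5.1240]; [5.1240, 4]]·[k, ln C]ᵀ = [18.8120, 11.4233]ᵀ.
Δ = 9.3176·4 − (5.1240)² = 11.0154; k = (18.8120·4 − 5.1240·11.4233)/11.0154 = 1.51746, ln C = (9.3176·11.4233 − 5.1240·18.8120)/11.0154 = 0.91197.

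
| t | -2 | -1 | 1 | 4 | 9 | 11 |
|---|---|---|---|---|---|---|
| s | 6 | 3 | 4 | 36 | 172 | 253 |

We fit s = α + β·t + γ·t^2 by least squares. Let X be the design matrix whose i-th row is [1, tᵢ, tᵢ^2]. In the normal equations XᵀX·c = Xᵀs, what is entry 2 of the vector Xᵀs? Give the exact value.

Entry 2 ↔ basis t, so (Xᵀs)_{2} = Σᵢ (t)·sᵢ = (-2)·(6) + (-1)·(3) + (1)·(4) + (4)·(36) + (9)·(172) + (11)·(253) = 4464.

4464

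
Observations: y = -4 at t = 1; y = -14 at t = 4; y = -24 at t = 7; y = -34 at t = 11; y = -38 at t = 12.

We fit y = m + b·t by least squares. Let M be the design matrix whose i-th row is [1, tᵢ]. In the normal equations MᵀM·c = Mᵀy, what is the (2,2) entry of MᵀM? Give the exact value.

331

Row 2 ↔ basis t, column 2 ↔ basis t, so (MᵀM)_{2,2} = Σᵢ (t)·(t) = (1)·(1) + (4)·(4) + (7)·(7) + (11)·(11) + (12)·(12) = 331.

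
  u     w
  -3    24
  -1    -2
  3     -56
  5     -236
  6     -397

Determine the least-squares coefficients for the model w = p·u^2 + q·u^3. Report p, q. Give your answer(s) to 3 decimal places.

The normal system MᵀM·[p, q]ᵀ = Mᵀw is [[2084, 10900]; [10900, 63740]]·[p, q]ᵀ = [-20482, -117410]ᵀ.
Eliminating q: 63740·(row 1) − 10900·(row 2) gives 14024160·p = 63740·(-20482) − 10900·(-117410) = -25753680, so p = -35769/19478.
Then q = ((-117410) − 10900·(-35769/19478))/63740 = -14881/9739.

p = -1.836, q = -1.528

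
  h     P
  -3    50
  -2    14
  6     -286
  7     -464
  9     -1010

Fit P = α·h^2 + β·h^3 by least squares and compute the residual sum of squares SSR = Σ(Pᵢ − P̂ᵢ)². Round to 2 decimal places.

From the data, Σh^2·h^2 = 10355, Σh^2·h^3 = 83357, Σh^3·h^3 = 696539.
For XᵀP: Σh^2·P = -114336, Σh^3·P = -958680.
Normal equations: [[10355, 83357]; [83357, 696539]]·[α, β]ᵀ = [-114336, -958680]ᵀ.
Eliminating β: 696539·(row 1) − 83357·(row 2) gives 264271896·α = 696539·(-114336) − 83357·(-958680) = 273205656, so α = 1264841/1223481.
Then β = ((-958680) − 83357·(1264841/1223481))/696539 = -1835303/1223481.
Residuals: 11300/58261, -871018/407827, 325202/407827, -1112/8323, -77348/407827; SSR = 2156888/407827.

SSR = 5.29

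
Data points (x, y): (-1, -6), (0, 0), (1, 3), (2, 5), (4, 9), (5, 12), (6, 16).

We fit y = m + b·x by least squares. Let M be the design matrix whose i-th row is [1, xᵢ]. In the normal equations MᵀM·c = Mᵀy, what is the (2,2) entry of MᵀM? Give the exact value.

83

Row 2 ↔ basis x, column 2 ↔ basis x, so (MᵀM)_{2,2} = Σᵢ (x)·(x) = (-1)·(-1) + (0)·(0) + (1)·(1) + (2)·(2) + (4)·(4) + (5)·(5) + (6)·(6) = 83.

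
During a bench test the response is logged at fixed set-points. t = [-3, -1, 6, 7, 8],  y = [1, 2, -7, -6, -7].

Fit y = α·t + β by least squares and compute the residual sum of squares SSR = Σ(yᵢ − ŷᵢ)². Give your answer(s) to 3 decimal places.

SSR = 6.063

Sums needed: Σt·t = 159, Σt = 17, Σ1 = 5.
And Σt·y = -145, Σy = -17.
Normal equations: [[159, 17]; [17, 5]]·[α, β]ᵀ = [-145, -17]ᵀ.
Eliminating β: 5·(row 1) − 17·(row 2) gives 506·α = 5·(-145) − 17·(-17) = -436, so α = -218/253.
Then β = ((-17) − 17·(-218/253))/5 = -119/253.
Residuals: -282/253, 37/23, -344/253, 127/253, 4/11; SSR = 1534/253.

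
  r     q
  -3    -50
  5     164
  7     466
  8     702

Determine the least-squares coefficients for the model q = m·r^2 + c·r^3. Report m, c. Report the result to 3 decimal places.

From the data, Σr^2·r^2 = 7203, Σr^2·r^3 = 52457, Σr^3·r^3 = 396147.
For Xᵀq: Σr^2·q = 71412, Σr^3·q = 541112.
So XᵀX·[m, c]ᵀ = Xᵀq: [[7203, 52457]; [52457, 396147]]·[m, c]ᵀ = [71412, 541112]ᵀ.
det = 7203·396147 − 52457² = 101709992.
m = (71412·396147 − 52457·541112)/101709992 = -23865655/25427498; c = (7203·541112 − 52457·71412)/101709992 = 37892613/25427498.

m = -0.939, c = 1.490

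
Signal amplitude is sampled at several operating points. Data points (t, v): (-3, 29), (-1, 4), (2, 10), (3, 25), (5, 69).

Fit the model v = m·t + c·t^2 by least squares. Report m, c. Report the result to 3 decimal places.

m = -0.806, c = 2.937

Normal-equation sums: Σt·t = 48, Σt·t^2 = 132, Σt^2·t^2 = 804.
Moment sums: Σt·v = 349, Σt^2·v = 2255.
XᵀX·[m, c]ᵀ = Xᵀv becomes [[48, 132]; [132, 804]]·[m, c]ᵀ = [349, 2255]ᵀ.
Eliminating c: 804·(row 1) − 132·(row 2) gives 21168·m = 804·349 − 132·2255 = -17064, so m = -79/98.
Then c = (2255 − 132·(-79/98))/804 = 1727/588.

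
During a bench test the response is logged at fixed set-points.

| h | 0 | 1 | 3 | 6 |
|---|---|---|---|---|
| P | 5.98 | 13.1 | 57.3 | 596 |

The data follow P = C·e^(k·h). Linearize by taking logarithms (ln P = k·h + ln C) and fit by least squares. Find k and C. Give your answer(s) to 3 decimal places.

k = 0.765, C = 5.977

With ln Pᵢ as the transformed response and hᵢ as the regressor:
Σh = 10.0000, Σ(h)² = 46.0000, Σln P = 14.7996, Σh·ln P = 53.0590.
Equations: 46.0000·k + 10.0000·ln C = 53.0590;  10.0000·k + 4·ln C = 14.7996.
Solving (det = 84.0000): k = 0.76476, ln C = 1.78799, so C = exp(1.78799) = 5.97740.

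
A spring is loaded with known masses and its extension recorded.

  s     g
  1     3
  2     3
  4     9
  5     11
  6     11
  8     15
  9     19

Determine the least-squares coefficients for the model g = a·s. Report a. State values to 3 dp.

a = 2.013

With design matrix X, XᵀX = [[227]] and Xᵀg = [457]ᵀ.
Hence a = 457 / 227 ≈ 2.01322.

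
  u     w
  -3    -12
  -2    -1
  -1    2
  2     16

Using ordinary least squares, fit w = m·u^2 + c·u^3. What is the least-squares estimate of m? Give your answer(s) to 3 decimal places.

m = 1.888

From the data, Σu^2·u^2 = 114, Σu^2·u^3 = -244, Σu^3·u^3 = 858.
Right-hand side: Σu^2·w = -46, Σu^3·w = 458.
So MᵀM·[m, c]ᵀ = Mᵀw: [[114, -244]; [-244, 858]]·[m, c]ᵀ = [-46, 458]ᵀ.
Determinant 114·858 − (-244)² = 38276.
m = ((-46)·858 − (-244)·458)/38276 = 18071/9569; c = (114·458 − (-244)·(-46))/38276 = 10247/9569.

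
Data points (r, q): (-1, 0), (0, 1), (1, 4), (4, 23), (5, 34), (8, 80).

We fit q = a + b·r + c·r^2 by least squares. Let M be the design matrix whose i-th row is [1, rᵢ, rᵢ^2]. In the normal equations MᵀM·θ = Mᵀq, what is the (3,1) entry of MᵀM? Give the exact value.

107

Row 3 ↔ basis r^2, column 1 ↔ basis 1, so (MᵀM)_{3,1} = Σᵢ r^2 = (1)·(1) + (0)·(1) + (1)·(1) + (16)·(1) + (25)·(1) + (64)·(1) = 107.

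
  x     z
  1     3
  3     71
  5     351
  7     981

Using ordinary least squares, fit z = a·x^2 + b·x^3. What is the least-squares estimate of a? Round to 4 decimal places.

The normal system AᵀA·[a, b]ᵀ = Aᵀz is [[3108, 20176]; [20176, 134004]]·[a, b]ᵀ = [57486, 382278]ᵀ.
det = 3108·134004 − 20176² = 9413456.
a = (57486·134004 − 20176·382278)/9413456 = -91221/90514; b = (3108·382278 − 20176·57486)/9413456 = 271947/90514.

a = -1.0078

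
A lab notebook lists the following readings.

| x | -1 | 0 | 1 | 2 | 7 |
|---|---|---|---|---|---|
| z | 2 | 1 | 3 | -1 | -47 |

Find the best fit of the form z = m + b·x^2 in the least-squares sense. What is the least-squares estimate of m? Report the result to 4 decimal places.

Compute the Gram sums: Σ1 = 5, Σx^2 = 55, Σx^2·x^2 = 2419.
And Σz = -42, Σx^2·z = -2302.
Normal equations: [[5, 55]; [55, 2419]]·[m, b]ᵀ = [-42, -2302]ᵀ.
Δ = 5·2419 − 55² = 9070.
m = ((-42)·2419 − 55·(-2302))/9070 = 12506/4535; b = (5·(-2302) − 55·(-42))/9070 = -920/907.

m = 2.7577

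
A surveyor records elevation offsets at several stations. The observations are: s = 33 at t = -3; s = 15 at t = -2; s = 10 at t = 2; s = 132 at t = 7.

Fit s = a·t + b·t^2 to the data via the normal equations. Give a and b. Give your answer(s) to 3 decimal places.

Compute the Gram sums: Σt·t = 66, Σt·t^2 = 316, Σt^2·t^2 = 2514.
And Σt·s = 815, Σt^2·s = 6865.
AᵀA·[a, b]ᵀ = Aᵀs becomes [[66, 316]; [316, 2514]]·[a, b]ᵀ = [815, 6865]ᵀ.
Eliminating b: 2514·(row 1) − 316·(row 2) gives 66068·a = 2514·815 − 316·6865 = -120430, so a = -60215/33034.
Then b = (6865 − 316·(-60215/33034))/2514 = 97775/33034.

a = -1.823, b = 2.960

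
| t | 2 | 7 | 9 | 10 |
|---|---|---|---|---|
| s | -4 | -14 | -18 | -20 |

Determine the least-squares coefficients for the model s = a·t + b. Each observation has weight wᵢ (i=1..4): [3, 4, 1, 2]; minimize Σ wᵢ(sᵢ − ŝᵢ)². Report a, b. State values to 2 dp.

a = -2.00, b = 0.00

Normal-equation sums: Σwᵢ·t·t = 489, Σwᵢ·t = 63, Σwᵢ·1 = 10.
For MᵀWs: Σwᵢ·t·s = -978, Σwᵢ·s = -126.
det = 489·10 − 63² = 921.
a = ((-978)·10 − 63·(-126))/921 = -2; b = (489·(-126) − 63·(-978))/921 = 0.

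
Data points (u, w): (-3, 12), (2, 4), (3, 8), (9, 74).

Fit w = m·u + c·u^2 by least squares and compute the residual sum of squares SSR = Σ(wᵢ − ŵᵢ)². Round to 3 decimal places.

The normal system MᵀM·[m, c]ᵀ = Mᵀw is [[103, 737]; [737, 6739]]·[m, c]ᵀ = [662, 6190]ᵀ.
Δ = 103·6739 − 737² = 150948.
m = (662·6739 − 737·6190)/150948 = -8401/12579; c = (103·6190 − 737·662)/150948 = 12473/12579.
Residuals: 4496/4193, 5742/4193, 4526/4193, -1286/4193; SSR = 17964/4193.

SSR = 4.284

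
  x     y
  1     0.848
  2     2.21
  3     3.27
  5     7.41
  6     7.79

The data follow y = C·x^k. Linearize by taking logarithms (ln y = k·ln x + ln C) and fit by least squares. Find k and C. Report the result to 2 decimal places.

Linearized form: ln y = k·ln x + ln C. From the 5 transformed points,
Σln x = 5.1930, Σ(ln x)² = 7.4881, Σln y = 5.8686, Σln x·ln y = 8.7529.
Equations: 7.4881·k + 5.1930·ln C = 8.7529;  5.1930·k + 5·ln C = 5.8686.
Δ = 7.4881·5 − (5.1930)² = 10.4737; k = (8.7529·5 − 5.1930·5.8686)/10.4737 = 1.26883, ln C = (7.4881·5.8686 − 5.1930·8.7529)/10.4737 = -0.14408, so C = exp(-0.14408) = 0.86582.

k = 1.27, C = 0.87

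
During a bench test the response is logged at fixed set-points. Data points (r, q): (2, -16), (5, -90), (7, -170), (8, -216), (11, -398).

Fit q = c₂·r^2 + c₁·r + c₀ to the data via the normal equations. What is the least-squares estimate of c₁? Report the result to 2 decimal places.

c₁ = -3.90

Compute the Gram sums: Σr^2·r^2 = 21779, Σr^2·r = 2319, Σr^2 = 263, Σr·r = 263, Σr = 33, Σ1 = 5.
And Σr^2·q = -72626, Σr·q = -7778, Σq = -890.
MᵀM·[c₂, c₁, c₀]ᵀ = Mᵀq becomes [[21779, 2319, 263]; [2319, 263, 33]; [263, 33, 5]]·[c₂, c₁, c₀]ᵀ = [-72626, -7778, -890]ᵀ.
Row-reducing yields c₂ = -7818/2639, c₁ = -10292/2639, c₀ = 724/203.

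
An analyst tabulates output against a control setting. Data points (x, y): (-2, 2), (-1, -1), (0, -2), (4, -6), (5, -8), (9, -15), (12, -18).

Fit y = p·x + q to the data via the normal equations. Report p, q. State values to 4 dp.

p = -1.3955, q = -1.4743

Compute the Gram sums: Σx·x = 271, Σx = 27, Σ1 = 7.
Right-hand side: Σx·y = -418, Σy = -48.
So MᵀM·[p, q]ᵀ = Mᵀy: [[271, 27]; [27, 7]]·[p, q]ᵀ = [-418, -48]ᵀ.
Determinant 271·7 − 27² = 1168.
p = ((-418)·7 − 27·(-48))/1168 = -815/584; q = (271·(-48) − 27·(-418))/1168 = -861/584.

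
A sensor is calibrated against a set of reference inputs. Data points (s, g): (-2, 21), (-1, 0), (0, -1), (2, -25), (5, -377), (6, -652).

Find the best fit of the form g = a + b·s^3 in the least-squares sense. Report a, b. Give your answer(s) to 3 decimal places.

Setting ∂/∂a … = 0 gives: 6·a + 340·b = -1034;  340·a + 62410·b = -188325.
det = 6·62410 − 340² = 258860.
a = ((-1034)·62410 − 340·(-188325))/258860 = -25072/12943; b = (6·(-188325) − 340·(-1034))/258860 = -77839/25886.

a = -1.937, b = -3.007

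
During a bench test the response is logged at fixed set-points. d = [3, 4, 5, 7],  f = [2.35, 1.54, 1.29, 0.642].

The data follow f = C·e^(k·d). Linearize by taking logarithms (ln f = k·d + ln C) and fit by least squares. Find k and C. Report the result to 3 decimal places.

Let Y = ln f. Fitting Y = k·d + ln C by least squares:
Σd = 19.0000, Σ(d)² = 99.0000, Σln f = 1.0977, Σd·ln f = 2.4614.
Equations: 99.0000·k + 19.0000·ln C = 2.4614;  19.0000·k + 4·ln C = 1.0977.
Δ = 99.0000·4 − (19.0000)² = 35.0000; k = (2.4614·4 − 19.0000·1.0977)/35.0000 = -0.31457, ln C = (99.0000·1.0977 − 19.0000·2.4614)/35.0000 = 1.76865, so C = exp(1.76865) = 5.86292.

k = -0.315, C = 5.863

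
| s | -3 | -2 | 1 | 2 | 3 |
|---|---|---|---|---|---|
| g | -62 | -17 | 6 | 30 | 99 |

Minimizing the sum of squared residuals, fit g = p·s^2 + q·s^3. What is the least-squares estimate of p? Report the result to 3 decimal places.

The normal equations are: 195·p + 1·q = 391;  1·p + 1587·q = 4729.
(Σs^2·s^2 = 195, Σs^2·s^3 = 1, Σs^3·s^3 = 1587, Σs^2·g = 391, Σs^3·g = 4729.)
Δ = 195·1587 − 1² = 309464.
p = (391·1587 − 1·4729)/309464 = 153947/77366; q = (195·4729 − 1·391)/309464 = 230441/77366.

p = 1.990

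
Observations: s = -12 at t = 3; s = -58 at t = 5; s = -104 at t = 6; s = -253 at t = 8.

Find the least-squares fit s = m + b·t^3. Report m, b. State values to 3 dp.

XᵀX·[m, b]ᵀ = Xᵀs reads: 4·m + 880·b = -427;  880·m + 325154·b = -159574.
Determinant 4·325154 − 880² = 526216.
m = ((-427)·325154 − 880·(-159574))/526216 = 792181/263108; b = (4·(-159574) − 880·(-427))/526216 = -32817/65777.

m = 3.011, b = -0.499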